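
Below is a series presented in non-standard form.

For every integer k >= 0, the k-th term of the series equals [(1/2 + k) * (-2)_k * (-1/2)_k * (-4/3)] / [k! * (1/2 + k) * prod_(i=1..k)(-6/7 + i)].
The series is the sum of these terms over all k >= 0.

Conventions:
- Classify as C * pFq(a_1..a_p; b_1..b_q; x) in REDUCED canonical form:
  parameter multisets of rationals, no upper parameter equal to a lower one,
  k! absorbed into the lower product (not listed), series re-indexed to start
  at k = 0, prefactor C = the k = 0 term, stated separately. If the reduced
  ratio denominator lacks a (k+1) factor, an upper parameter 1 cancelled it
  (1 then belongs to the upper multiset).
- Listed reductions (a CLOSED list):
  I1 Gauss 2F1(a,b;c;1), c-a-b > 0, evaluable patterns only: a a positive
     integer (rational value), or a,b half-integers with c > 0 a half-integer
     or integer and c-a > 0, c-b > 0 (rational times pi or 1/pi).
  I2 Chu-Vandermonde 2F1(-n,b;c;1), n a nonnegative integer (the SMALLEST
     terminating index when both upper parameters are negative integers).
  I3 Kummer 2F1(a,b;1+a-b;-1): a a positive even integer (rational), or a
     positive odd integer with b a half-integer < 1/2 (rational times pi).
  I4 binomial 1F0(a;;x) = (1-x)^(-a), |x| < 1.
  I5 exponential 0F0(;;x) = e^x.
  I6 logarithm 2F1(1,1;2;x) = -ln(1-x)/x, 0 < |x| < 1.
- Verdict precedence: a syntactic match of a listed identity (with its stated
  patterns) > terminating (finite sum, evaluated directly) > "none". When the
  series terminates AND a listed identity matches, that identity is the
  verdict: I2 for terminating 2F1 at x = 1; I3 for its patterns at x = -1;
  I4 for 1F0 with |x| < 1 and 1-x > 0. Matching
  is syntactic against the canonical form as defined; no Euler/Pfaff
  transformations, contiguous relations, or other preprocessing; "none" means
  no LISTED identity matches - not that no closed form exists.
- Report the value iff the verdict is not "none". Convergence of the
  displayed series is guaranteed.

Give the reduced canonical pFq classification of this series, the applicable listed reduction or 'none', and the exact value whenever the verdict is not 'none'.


Key step: with t_0 = -4/3, striking the common factor k + 1/2 reduces the term (prefactor -4/3).
Ratio: r(k) = 1 * (k-2) (k-1/2) / [(k+1/7) (k+1)] - poly over poly, x = 1 from leading terms; C = -4/3 at k = 0.

Reduced: x = 1, 2F1, upper = {-2, -1/2}, lower = {1/7}, C = -4/3. Verdict: the Chu-Vandermonde identity I2 applies (terminating 2F1 at x = 1 with n = 2, b = -1/2, c = 1/7). Hence: -69/8.


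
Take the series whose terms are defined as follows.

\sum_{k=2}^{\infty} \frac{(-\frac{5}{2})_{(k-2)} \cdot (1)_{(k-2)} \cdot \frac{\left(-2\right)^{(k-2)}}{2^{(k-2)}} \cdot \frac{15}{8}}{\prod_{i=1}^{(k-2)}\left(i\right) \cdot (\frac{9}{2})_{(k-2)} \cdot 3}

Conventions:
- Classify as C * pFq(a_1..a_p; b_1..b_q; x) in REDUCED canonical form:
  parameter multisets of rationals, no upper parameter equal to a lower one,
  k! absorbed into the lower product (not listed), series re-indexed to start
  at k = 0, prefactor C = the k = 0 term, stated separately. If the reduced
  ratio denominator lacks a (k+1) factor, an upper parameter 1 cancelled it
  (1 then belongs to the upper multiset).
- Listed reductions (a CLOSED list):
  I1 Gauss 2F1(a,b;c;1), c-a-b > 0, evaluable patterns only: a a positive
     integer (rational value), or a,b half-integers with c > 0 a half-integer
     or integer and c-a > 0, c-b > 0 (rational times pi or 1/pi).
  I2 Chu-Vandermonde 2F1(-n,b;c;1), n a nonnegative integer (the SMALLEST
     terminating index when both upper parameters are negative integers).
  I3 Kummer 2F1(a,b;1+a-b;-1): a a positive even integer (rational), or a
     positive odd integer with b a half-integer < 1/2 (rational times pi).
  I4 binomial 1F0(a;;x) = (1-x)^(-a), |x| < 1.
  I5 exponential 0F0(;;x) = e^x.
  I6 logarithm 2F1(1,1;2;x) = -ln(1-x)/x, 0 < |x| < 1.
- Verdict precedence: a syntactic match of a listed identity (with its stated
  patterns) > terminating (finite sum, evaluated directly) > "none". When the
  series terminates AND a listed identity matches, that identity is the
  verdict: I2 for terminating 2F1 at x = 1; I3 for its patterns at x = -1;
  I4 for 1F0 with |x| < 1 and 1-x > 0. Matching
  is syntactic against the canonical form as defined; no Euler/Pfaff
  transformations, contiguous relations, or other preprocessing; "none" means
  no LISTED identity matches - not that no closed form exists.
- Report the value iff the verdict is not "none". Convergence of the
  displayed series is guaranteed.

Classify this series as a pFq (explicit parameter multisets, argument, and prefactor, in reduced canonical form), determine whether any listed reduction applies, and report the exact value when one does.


The tell: t_0 = \frac{5}{8} here, and the product of the first k integers (prefactor 5/8) is k!.
Consecutive-term ratio: r(k) = -1 * (k-\frac{5}{2}) (k+1) / [(k+\frac{9}{2}) (k+1)] - rational; roots negated = parameters, x = -1, C = \frac{5}{8}.

Prefactor \frac{5}{8}, argument -1: 2F1 with upper {-\frac{5}{2}, 1} over lower {\frac{9}{2}}. Verdict: Kummer (I3) fires (x = -1; c = \frac{9}{2} equals 1+a-b for upper {-\frac{5}{2}, 1}: listed pattern). Value: \frac{175}{512} \cdot \pi.


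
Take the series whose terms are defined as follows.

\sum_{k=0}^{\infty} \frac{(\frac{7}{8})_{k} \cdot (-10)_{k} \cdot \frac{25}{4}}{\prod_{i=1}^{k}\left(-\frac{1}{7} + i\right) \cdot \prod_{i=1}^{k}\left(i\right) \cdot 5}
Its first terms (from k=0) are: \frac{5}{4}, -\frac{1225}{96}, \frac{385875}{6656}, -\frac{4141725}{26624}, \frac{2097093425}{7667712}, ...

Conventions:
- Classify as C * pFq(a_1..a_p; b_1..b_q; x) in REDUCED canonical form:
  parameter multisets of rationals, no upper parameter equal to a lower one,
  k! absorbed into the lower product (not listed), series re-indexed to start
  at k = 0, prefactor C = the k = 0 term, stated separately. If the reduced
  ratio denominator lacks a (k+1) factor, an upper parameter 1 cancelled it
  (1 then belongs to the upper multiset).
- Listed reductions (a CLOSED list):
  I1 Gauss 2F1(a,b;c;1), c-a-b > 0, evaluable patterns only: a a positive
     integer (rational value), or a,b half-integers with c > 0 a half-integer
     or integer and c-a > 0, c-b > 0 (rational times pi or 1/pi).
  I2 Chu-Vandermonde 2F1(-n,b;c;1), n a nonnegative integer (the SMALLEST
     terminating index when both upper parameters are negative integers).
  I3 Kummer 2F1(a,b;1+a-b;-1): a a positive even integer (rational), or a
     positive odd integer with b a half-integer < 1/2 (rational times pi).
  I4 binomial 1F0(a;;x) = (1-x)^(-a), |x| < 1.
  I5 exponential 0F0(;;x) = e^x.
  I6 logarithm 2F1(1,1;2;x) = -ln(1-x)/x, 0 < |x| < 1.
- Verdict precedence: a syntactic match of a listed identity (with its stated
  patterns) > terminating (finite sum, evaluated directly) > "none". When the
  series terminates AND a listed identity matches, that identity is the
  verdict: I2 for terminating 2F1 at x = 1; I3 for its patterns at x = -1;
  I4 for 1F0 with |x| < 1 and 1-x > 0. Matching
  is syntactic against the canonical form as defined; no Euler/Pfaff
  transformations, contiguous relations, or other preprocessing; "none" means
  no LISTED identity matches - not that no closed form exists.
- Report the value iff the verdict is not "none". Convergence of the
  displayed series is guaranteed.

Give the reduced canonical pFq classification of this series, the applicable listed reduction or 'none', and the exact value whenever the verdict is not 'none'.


Prefactor \frac{5}{4}, argument 1: 2F1 with upper {-10, \frac{7}{8}} over lower {\frac{6}{7}}. Verdict: this is the Chu-Vandermonde identity I2 (terminating 2F1 at x = 1 with n = 10, b = 7/8, c = \frac{6}{7}). Value: -\frac{34595699708665}{10548714556882944}.

Structural cue: t_0 being \frac{5}{4}, the lower running product (C = 5/4) is a rising factorial.
Term ratio: r(k) = 1 * (k-10) (k+\frac{7}{8}) / [(k+\frac{6}{7}) (k+1)] - rational in k. x = 1; t_0 = \frac{5}{4}; negate the roots.


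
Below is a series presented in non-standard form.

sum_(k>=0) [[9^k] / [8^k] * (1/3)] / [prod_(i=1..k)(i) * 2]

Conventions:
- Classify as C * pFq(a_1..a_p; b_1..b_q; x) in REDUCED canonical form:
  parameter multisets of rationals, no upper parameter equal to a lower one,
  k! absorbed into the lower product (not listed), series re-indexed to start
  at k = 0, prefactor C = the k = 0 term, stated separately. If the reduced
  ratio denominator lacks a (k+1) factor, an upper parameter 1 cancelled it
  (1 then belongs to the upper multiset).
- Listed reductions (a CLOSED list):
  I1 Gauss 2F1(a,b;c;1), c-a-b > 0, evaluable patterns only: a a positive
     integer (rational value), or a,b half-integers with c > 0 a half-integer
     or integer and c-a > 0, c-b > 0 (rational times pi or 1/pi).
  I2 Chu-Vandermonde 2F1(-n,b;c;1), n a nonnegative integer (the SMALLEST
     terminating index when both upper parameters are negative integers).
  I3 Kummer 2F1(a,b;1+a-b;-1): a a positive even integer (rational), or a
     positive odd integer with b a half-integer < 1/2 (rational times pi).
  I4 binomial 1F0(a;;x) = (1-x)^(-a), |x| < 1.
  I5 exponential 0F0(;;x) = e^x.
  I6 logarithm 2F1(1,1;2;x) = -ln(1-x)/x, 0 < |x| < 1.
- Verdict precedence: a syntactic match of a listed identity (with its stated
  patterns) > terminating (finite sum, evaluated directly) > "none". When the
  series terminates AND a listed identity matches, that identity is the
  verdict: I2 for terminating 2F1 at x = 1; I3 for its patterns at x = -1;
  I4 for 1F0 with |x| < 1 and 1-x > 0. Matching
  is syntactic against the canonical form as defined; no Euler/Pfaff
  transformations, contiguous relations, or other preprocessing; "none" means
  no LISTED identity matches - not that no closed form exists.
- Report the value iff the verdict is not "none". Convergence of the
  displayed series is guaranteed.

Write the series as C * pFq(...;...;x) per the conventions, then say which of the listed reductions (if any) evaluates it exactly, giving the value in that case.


Canonical form: C = 1/6 times 0F0 with upper {-}, lower {-}, x = 9/8. Verdict: this is exponential (I5) (the 0F0 exponential series at x = 9/8). Sum: (1/6) * e^(9/8).

Key step: x = (9/8) and the two geometric factors (C = 1/6) combine into one argument.
Ratio: r(k) = (9/8) * 1 / [(k+1)] - rational in k. x = (9/8); t_0 = 1/6; negate the roots.


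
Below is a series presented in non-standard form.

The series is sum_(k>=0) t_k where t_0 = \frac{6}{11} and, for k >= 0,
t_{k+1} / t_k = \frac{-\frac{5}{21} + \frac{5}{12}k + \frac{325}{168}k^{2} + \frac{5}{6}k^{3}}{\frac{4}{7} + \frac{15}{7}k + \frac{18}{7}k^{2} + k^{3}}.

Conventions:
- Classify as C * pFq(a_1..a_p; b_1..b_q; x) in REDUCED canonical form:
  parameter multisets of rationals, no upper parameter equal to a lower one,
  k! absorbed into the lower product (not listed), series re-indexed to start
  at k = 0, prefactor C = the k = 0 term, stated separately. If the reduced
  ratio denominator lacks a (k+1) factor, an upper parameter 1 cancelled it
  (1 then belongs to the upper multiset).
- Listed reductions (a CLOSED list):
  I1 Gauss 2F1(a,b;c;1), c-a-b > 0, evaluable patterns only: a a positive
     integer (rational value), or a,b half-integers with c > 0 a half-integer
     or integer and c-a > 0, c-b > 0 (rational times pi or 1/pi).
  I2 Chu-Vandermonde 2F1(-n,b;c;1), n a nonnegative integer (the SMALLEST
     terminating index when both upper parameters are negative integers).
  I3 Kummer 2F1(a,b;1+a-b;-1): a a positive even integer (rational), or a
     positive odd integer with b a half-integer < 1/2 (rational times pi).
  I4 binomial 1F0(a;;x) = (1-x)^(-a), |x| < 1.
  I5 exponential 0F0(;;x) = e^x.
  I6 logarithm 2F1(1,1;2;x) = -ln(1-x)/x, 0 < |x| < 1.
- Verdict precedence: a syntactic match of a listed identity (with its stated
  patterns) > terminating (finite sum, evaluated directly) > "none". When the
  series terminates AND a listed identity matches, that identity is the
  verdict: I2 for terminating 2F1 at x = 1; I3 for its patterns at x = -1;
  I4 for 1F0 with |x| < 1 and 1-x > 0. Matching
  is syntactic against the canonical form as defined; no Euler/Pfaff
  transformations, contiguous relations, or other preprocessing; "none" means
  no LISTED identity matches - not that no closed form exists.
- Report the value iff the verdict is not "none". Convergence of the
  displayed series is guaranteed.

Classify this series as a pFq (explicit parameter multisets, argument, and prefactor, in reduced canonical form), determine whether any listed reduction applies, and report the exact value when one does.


This is \frac{6}{11} * 2F1(-\frac{1}{4}, 2; 1; \frac{5}{6}) in reduced canonical form. Verdict: no listed reduction: x = \frac{5}{6} and upper {-\frac{1}{4}, 2} fail every I1-I6 pattern.

Key step: with t_0 = \frac{6}{11}, the expanded ratio factors over Q; C = 6/11, x = 5/6, roots give parameters.
Adjacent-term ratio: r(k) = \frac{5}{6} * (k-\frac{1}{4}) (k+2) / [(k+1) (k+1)] ; factor over Q: parameters, x = \frac{5}{6}, and C = \frac{6}{11}.


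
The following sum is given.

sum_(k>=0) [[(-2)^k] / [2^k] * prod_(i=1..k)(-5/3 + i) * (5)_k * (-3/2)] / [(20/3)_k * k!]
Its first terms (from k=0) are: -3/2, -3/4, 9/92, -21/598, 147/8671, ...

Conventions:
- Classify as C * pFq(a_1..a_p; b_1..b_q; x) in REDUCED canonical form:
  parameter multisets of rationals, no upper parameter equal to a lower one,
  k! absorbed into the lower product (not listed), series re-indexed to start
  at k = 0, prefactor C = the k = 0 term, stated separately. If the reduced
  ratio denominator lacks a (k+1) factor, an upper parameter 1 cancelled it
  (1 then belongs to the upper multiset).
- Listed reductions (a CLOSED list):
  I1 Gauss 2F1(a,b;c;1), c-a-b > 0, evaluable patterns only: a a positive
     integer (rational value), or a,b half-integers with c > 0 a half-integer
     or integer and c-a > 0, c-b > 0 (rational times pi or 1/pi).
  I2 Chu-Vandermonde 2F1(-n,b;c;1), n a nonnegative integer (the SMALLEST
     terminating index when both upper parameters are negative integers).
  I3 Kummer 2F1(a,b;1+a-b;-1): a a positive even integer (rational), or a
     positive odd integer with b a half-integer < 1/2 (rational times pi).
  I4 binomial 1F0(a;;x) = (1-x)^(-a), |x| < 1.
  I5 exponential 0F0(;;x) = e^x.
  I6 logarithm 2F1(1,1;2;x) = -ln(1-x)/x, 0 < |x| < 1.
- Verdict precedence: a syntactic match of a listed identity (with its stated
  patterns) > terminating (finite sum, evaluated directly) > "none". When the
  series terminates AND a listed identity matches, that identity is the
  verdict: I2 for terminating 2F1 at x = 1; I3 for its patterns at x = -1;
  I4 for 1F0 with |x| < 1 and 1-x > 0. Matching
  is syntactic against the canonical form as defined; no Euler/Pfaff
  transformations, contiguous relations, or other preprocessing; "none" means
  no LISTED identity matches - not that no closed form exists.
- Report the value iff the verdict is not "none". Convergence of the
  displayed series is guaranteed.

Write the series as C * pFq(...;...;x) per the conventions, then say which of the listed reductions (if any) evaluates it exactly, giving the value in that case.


With C = -3/2: the canonical form is 2F1(-2/3, 5; 20/3; -1). Verdict: none. Every listed pattern misses the 2F1 form at -1, upper {-2/3, 5}.

Structural cue: with t_0 = -3/2, the running product (C = -3/2, x = -1) telescopes to a rising factorial.
Adjacent-term ratio: r(k) = (-1) * (k-2/3) (k+5) / [(k+20/3) (k+1)] - poly over poly, x = (-1) from leading terms; C = -3/2 at k = 0.


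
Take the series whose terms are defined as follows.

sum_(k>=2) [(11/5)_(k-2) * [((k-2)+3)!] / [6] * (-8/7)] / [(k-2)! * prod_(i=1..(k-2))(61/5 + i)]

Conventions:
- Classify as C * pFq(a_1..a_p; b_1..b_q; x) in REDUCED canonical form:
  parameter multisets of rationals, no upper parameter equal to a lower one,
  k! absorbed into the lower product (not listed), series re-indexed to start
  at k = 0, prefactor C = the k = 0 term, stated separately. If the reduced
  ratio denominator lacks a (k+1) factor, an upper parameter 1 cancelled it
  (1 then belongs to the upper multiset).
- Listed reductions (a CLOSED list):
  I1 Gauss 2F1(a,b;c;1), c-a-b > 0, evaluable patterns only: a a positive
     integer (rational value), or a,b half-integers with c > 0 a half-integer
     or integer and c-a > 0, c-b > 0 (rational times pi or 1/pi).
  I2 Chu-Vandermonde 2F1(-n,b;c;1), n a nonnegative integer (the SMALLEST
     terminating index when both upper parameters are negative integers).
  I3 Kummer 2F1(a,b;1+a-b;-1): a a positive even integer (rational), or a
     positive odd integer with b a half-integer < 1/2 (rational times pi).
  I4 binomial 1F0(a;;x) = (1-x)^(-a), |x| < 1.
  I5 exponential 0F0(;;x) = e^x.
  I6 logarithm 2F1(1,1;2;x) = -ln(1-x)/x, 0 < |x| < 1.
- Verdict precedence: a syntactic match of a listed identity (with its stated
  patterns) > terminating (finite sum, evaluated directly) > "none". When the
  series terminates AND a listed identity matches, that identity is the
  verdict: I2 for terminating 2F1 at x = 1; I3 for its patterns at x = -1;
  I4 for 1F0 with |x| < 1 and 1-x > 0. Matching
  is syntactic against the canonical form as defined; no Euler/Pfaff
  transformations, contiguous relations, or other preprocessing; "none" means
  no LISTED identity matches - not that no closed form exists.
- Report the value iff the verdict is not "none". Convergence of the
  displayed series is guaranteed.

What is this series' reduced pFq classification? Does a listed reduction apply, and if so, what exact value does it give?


x = 1 here; the reduced form reads 2F1, upper {11/5, 4}, lower {66/5}, C = -8/7. Verdict: this is Gauss (I1, integer-parameter pattern) (x = 1: the Gamma ratio telescopes since c-a-b = 7 > 0 and a = 4 in Z>0). Hence: -190808/65625.

Key observation: t_0 being -8/7, the lower running product (C = -8/7) is a rising factorial.
Ratio: r(k) = 1 * (k+11/5) (k+4) / [(k+66/5) (k+1)] - rational; roots negated = parameters, x = 1, C = -8/7.


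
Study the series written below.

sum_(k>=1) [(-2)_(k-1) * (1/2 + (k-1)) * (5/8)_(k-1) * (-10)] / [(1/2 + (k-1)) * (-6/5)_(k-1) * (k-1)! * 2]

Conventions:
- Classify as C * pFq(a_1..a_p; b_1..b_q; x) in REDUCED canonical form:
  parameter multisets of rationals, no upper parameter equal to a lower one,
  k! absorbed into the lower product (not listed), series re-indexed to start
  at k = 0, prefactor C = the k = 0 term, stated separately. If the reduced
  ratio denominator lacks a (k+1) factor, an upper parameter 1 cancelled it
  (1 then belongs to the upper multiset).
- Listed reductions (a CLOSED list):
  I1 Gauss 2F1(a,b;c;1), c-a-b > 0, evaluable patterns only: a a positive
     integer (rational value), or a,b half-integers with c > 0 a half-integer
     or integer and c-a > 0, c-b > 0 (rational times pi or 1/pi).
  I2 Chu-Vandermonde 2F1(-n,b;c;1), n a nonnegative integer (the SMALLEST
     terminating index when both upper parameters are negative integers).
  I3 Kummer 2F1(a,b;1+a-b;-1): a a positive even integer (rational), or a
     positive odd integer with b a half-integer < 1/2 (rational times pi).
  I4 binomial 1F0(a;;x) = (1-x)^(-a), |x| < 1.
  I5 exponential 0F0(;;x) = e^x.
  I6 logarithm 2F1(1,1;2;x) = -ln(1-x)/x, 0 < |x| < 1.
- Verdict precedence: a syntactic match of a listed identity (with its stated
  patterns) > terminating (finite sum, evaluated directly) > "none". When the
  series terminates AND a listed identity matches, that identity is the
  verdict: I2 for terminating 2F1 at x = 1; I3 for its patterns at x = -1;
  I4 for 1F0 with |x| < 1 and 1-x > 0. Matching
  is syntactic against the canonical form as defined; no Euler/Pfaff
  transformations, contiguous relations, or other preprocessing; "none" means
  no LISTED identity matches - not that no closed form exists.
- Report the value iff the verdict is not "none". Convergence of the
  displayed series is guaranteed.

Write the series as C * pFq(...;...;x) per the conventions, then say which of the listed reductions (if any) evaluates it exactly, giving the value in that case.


This is -5 * 2F1(-2, 5/8; -6/5; 1) in reduced canonical form. Verdict: this is Chu-Vandermonde (I2) (terminating 2F1 at x = 1 with n = 2, b = 5/8, c = -6/5). Value: -4015/128.

Key observation: x = 1 and k + 1/2 divides numerator and denominator alike; C = -5, x = 1 after cancelling.
Term ratio: r(k) = 1 * (k-2) (k+5/8) / [(k-6/5) (k+1)] - poly over poly, x = 1 from leading terms; C = -5 at k = 0.


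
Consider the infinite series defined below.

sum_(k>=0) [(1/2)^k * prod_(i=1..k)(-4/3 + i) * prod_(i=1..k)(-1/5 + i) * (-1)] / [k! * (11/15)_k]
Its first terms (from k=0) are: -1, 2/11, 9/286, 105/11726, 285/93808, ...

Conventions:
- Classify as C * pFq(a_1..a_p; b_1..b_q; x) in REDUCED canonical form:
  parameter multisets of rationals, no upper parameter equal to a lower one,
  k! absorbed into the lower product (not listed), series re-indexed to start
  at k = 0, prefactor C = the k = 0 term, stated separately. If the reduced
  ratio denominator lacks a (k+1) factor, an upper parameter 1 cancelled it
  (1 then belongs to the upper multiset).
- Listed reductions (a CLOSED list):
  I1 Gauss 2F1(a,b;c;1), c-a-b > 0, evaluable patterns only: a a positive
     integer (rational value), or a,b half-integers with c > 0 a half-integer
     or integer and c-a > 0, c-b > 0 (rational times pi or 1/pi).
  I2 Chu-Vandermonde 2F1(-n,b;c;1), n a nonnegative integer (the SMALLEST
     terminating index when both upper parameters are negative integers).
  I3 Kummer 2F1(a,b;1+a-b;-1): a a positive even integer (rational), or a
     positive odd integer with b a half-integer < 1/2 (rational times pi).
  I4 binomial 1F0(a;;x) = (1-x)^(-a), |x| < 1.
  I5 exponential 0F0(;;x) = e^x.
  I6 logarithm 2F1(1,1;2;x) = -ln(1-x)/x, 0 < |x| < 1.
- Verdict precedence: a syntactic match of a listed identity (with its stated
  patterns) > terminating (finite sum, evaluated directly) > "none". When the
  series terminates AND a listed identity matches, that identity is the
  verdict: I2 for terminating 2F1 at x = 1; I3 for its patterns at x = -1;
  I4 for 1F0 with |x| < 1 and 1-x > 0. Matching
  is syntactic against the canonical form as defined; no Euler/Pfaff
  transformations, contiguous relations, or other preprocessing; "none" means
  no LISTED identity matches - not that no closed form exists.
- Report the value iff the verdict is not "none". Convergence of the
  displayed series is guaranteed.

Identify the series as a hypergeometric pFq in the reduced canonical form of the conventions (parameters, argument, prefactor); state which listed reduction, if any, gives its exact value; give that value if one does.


Classification (C = -1): 2F1 with upper {-1/3, 4/5}, lower {11/15}, argument x = 1/2. Verdict: none (x = 1/2): each listed identity misses the multisets {-1/3, 4/5} ; {11/15}.

The tell: t_0 being -1, the running product (C = -1, x = 1/2) telescopes to a rising factorial.
Consecutive-term ratio: r(k) = (1/2) * (k-1/3) (k+4/5) / [(k+11/15) (k+1)] - rational in k, leading ratio (1/2); with t_0 = -1, classification follows.


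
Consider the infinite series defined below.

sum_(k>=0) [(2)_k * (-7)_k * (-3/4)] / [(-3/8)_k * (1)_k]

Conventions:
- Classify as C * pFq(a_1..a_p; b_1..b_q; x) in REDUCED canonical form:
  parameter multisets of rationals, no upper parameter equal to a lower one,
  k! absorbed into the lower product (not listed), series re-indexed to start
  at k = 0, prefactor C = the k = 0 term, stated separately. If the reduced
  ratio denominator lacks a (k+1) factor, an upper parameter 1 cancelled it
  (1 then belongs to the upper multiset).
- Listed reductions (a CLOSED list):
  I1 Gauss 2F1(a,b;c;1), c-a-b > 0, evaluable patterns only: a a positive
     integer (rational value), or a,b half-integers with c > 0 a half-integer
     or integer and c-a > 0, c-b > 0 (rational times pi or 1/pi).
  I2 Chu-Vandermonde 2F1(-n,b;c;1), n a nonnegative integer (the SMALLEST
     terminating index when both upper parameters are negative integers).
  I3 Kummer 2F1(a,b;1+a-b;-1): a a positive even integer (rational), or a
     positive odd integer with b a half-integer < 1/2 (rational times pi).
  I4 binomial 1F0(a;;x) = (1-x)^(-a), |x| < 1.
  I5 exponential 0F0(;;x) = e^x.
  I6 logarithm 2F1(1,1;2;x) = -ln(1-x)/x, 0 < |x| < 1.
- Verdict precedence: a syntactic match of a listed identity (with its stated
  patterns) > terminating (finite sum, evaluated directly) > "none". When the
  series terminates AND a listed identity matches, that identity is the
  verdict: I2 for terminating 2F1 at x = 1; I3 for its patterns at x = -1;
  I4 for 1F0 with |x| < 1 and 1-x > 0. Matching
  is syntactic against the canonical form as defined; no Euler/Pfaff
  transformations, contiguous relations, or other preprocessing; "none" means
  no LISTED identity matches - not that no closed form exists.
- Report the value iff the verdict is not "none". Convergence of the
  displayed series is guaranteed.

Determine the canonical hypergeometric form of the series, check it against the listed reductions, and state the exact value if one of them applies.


Canonical form: C = -3/4 times 2F1 with upper {-7, 2}, lower {-3/8}, x = 1. Verdict: this is Chu-Vandermonde (I2) (terminating 2F1 at x = 1 with n = 7, b = 2, c = -3/8). Hence: -209/2220.

First insight: with t_0 = -3/4, (1)_k (prefactor -3/4) is k! itself.
Consecutive-term ratio: r(k) = 1 * (k-7) (k+2) / [(k-3/8) (k+1)] - rational; roots negated = parameters, x = 1, C = -3/4.


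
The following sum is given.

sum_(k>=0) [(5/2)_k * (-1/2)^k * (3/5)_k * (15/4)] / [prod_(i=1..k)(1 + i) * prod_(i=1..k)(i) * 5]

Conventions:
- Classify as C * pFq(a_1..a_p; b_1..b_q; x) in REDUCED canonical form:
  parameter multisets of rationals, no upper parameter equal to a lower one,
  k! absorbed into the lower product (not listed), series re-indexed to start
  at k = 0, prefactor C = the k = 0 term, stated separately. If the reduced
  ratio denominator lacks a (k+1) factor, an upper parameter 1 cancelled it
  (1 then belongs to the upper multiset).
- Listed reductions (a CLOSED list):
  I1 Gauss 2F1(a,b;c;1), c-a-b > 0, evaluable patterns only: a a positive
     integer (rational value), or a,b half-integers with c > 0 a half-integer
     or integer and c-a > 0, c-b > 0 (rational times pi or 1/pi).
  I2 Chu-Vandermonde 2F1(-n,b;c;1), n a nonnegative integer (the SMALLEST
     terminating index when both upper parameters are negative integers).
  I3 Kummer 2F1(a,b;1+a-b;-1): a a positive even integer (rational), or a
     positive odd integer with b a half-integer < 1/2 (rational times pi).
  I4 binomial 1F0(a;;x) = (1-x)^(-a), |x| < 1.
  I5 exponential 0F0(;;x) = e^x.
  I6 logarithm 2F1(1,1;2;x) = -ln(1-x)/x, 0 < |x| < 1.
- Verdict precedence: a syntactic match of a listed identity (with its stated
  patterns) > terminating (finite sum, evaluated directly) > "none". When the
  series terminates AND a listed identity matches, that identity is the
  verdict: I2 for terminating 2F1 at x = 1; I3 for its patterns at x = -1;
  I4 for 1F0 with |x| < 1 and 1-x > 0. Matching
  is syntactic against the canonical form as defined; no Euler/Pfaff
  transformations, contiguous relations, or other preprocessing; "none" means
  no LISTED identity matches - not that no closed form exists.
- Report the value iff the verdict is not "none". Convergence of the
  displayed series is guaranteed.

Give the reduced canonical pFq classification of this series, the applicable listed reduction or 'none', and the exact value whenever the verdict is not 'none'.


The series (x = -1/2) is 2F1: upper {3/5, 5/2}, lower {2}, prefactor 3/4. Verdict: none. A 2F1 with upper {3/5, 5/2} fits none of I1-I6 at x = -1/2; the sum runs forever.

Key step: t_0 being 3/4, the product of the first k integers (C = 3/4) is k!.
Adjacent-term ratio: r(k) = (-1/2) * (k+3/5) (k+5/2) / [(k+2) (k+1)] - rational; roots negated = parameters, x = (-1/2), C = 3/4.


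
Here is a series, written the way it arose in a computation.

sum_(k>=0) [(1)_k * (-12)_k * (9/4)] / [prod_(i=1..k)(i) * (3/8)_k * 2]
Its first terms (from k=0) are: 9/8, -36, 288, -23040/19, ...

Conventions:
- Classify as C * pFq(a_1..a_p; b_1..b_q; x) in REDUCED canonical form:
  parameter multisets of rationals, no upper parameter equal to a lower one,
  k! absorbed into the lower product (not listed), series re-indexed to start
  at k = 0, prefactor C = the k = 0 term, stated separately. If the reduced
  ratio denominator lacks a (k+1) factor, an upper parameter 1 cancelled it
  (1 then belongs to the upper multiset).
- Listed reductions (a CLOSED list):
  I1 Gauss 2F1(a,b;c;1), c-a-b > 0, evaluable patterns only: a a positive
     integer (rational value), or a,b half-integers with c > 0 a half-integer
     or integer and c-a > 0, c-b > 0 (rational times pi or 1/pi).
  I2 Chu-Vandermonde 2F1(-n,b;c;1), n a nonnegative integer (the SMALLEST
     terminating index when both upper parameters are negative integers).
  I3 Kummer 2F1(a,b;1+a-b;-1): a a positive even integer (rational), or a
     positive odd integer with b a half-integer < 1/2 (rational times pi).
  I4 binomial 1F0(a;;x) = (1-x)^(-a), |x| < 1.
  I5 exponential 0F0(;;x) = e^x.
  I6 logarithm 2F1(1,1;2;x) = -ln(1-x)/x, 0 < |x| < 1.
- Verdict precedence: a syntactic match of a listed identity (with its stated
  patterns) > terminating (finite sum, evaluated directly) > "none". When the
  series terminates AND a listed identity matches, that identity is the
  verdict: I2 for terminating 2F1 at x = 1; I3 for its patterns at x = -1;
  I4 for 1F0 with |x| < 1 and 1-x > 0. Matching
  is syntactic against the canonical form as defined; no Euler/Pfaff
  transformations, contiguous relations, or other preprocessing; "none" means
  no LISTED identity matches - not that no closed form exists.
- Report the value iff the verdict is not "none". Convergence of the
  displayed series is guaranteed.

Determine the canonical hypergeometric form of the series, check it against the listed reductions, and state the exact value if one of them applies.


Prefactor 9/8, argument 1: 2F1 with upper {-12, 1} over lower {3/8}. Verdict (x = 1): Chu-Vandermonde (I2) applies (terminating 2F1 at x = 1 with n = 12, b = 1, c = 3/8). Sum: -45/728.

The tell: with t_0 = 9/8, the constant factors (C = 9/8, x = 1) combine into one prefactor.
Adjacent-term ratio: r(k) = 1 * (k-12) (k+1) / [(k+3/8) (k+1)] ; factor over Q: parameters, x = 1, and C = 9/8.


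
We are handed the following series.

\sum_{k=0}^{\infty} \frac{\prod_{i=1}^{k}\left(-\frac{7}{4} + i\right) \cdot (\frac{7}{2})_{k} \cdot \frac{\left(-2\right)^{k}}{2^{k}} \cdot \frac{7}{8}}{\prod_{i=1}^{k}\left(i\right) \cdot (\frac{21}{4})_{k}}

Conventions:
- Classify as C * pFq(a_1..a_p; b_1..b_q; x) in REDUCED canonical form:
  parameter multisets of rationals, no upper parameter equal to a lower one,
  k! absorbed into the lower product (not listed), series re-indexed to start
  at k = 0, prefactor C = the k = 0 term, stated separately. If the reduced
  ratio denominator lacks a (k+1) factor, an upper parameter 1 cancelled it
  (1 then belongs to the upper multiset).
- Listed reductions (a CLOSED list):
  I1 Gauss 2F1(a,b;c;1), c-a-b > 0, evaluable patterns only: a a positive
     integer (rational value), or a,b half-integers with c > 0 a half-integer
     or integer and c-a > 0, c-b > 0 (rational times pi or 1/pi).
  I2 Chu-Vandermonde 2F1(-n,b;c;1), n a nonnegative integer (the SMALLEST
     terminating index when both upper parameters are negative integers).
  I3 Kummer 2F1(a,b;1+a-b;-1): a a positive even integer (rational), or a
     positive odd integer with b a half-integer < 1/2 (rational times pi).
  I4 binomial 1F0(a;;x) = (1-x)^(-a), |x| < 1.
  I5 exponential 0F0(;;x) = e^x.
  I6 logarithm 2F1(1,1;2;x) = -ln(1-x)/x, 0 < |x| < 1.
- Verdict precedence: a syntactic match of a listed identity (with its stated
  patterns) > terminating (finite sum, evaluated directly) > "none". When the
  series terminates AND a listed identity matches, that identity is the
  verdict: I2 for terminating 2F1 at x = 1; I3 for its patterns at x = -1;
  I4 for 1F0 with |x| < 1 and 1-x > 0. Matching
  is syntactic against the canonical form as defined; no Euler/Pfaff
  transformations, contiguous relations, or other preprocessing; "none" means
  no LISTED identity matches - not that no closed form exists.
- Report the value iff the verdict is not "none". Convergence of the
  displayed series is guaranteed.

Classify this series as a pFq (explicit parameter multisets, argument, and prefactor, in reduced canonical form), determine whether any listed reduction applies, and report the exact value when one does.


Key step: from the first term \frac{7}{8}: the product of the first k integers (C = 7/8, x = -1) is k!.
Step ratio: r(k) = -1 * (k-\frac{3}{4}) (k+\frac{7}{2}) / [(k+\frac{21}{4}) (k+1)] - rational in k. x = -1; t_0 = \frac{7}{8}; negate the roots.

With C = \frac{7}{8}: the canonical form is 2F1(-\frac{3}{4}, \frac{7}{2}; \frac{21}{4}; -1). Verdict: none - this 2F1 at x = -1 matches no listed pattern, and upper {-\frac{3}{4}, \frac{7}{2}} holds no stopper.


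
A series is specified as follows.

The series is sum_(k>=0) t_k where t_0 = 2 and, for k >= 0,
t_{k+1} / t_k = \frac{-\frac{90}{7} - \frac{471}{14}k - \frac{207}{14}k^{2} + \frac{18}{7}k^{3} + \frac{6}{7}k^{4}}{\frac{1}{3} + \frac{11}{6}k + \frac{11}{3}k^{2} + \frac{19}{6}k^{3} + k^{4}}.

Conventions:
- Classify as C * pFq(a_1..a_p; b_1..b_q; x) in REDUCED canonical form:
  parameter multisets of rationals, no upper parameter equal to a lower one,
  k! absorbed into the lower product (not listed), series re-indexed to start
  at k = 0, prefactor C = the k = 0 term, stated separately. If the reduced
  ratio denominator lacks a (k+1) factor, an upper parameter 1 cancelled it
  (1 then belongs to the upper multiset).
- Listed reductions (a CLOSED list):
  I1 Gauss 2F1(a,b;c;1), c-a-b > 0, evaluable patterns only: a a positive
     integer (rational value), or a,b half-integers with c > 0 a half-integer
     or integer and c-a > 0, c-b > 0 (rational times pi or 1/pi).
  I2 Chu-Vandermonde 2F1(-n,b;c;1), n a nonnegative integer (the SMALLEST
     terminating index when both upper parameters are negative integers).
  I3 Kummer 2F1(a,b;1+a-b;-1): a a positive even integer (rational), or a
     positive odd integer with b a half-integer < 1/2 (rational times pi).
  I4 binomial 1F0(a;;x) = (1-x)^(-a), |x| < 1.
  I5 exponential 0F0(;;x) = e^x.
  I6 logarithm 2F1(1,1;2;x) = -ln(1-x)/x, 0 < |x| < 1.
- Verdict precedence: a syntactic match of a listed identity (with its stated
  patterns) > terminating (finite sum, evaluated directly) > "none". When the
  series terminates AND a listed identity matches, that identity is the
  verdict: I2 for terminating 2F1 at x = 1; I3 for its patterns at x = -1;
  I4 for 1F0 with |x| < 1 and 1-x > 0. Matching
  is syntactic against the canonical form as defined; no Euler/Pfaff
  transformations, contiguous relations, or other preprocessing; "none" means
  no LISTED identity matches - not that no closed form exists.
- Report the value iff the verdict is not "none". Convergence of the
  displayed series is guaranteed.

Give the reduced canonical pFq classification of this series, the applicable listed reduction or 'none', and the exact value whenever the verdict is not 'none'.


With C = 2: the canonical form is 3F2(-4, \frac{3}{2}, 5; \frac{2}{3}, 1; \frac{6}{7}). Verdict: terminating. With -4 upstairs the series is a 5-term polynomial sum; evaluated term by term. Exact value: \frac{2017}{2156}.

Structural cue: with t_0 = 2, factor the ratio over Q (C = 2): negated roots = parameters.
Consecutive-term ratio: r(k) = \frac{6}{7} * (k-4) (k+\frac{3}{2}) (k+5) / [(k+\frac{2}{3}) (k+1) (k+1)] - rational in k, leading ratio \frac{6}{7}; with t_0 = 2, classification follows.


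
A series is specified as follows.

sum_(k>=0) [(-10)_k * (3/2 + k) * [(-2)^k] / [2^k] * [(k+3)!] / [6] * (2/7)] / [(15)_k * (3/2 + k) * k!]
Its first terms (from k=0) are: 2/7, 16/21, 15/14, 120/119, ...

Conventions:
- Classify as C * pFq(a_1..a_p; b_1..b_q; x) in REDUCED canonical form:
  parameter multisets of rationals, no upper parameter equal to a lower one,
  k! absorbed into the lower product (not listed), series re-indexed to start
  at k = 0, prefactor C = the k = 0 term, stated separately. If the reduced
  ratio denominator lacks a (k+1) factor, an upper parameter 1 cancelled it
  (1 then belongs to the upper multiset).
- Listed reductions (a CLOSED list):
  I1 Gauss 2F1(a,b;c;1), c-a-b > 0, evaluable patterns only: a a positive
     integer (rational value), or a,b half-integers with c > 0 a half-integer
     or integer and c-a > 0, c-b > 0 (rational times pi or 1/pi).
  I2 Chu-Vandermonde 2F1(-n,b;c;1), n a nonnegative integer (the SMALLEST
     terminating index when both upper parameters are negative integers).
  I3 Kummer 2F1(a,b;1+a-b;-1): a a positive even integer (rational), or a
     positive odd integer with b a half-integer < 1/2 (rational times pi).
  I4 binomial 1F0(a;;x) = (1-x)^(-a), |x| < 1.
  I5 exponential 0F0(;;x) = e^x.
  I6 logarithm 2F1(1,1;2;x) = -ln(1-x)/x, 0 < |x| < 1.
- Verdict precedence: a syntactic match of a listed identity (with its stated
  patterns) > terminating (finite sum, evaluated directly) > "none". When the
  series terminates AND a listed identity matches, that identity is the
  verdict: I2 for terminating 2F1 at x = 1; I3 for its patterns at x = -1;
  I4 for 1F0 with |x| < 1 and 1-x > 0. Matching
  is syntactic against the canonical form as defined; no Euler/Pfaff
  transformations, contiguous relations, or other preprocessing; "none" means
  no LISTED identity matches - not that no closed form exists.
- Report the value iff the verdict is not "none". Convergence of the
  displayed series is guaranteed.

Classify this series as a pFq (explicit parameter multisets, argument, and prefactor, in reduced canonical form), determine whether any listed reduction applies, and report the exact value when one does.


Canonical form: C = 2/7 times 2F1 with upper {-10, 4}, lower {15}, x = -1. Verdict: this is Kummer's theorem (I3) (x = -1; c = 15 equals 1+a-b for upper {-10, 4}: listed pattern). Hence: 13/3.

Structural cue: x = (-1) and striking the common factor k + 3/2 reduces the term (prefactor 2/7).
Ratio: r(k) = (-1) * (k-10) (k+4) / [(k+15) (k+1)] - poly over poly, x = (-1) from leading terms; C = 2/7 at k = 0.


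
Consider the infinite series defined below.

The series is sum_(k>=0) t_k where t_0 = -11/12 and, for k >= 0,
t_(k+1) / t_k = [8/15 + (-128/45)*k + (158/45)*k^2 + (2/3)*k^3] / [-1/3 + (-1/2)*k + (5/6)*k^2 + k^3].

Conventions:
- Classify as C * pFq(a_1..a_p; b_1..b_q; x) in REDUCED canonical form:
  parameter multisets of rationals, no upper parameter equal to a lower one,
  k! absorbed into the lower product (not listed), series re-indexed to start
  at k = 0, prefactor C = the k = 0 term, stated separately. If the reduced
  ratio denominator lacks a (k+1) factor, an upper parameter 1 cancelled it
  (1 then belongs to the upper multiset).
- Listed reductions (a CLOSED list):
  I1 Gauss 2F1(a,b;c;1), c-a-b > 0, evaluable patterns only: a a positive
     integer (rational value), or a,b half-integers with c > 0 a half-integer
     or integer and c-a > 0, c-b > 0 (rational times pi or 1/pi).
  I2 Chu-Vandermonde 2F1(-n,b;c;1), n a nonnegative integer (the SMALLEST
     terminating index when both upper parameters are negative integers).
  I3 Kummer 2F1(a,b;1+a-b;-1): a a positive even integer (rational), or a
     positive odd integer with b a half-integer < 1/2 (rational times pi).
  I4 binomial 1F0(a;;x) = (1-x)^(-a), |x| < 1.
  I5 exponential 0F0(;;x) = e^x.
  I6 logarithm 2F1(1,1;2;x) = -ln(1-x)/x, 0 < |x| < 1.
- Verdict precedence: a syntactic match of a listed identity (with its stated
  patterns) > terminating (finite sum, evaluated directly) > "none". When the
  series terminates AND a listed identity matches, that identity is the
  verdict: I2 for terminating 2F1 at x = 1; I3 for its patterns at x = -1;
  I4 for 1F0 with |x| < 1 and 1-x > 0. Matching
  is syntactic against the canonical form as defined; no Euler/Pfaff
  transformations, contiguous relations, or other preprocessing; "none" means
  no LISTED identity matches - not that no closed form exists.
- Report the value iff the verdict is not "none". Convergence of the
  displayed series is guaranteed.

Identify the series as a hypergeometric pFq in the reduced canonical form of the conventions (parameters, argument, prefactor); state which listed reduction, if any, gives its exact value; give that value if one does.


Reduced: x = 2/3, 3F2, upper = {-2/5, -1/3, 6}, lower = {-2/3, 1/2}, C = -11/12. Verdict: no listed reduction: x = 2/3 and upper {-2/5, -1/3, 6} fail every I1-I6 pattern.

First insight: from the first term -11/12: the expanded ratio factors over Q; C = -11/12, x = 2/3, roots give parameters.
Term ratio: r(k) = (2/3) * (k-2/5) (k-1/3) (k+6) / [(k-2/3) (k+1/2) (k+1)] - rational; roots negated = parameters, x = (2/3), C = -11/12.
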